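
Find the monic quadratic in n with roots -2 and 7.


p(n) = (n + 2)(n - 7)
Expand: n^2 - 5n - 14


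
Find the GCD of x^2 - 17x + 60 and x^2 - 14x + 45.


Factor each:
  x^2 - 17x + 60 = (x - 5)(x - 12)
  x^2 - 14x + 45 = (x - 5)(x - 9)
Common monic factor: x - 5


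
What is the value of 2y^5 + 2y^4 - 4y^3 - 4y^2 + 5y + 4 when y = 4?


Using direct substitution:
  2 * (4)^5 = 2048
  2 * (4)^4 = 512
  -4 * (4)^3 = -256
  -4 * (4)^2 = -64
  5 * (4)^1 = 20
  constant: 4
Sum = 2048 + 512 - 256 - 64 + 20 + 4 = 2264


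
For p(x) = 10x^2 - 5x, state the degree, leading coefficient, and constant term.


Highest power of x is 2, with coefficient 10. Constant term is 0.
Degree = 2, leading coefficient = 10, constant term = 0


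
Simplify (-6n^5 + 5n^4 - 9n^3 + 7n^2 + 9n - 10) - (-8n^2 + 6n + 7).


Distribute the minus sign:
  (-6n^5 + 5n^4 - 9n^3 + 7n^2 + 9n - 10)
- (-8n^2 + 6n + 7)
Negate second polynomial: 8n^2 - 6n - 7
Add: -6n^5 + 5n^4 - 9n^3 + 15n^2 + 3n - 17


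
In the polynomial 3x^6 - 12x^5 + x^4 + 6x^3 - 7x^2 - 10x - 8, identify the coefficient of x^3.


Read off the coefficient of x^3: 6


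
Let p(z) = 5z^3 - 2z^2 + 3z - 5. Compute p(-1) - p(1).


p(-1) = -15
p(1) = 1
p(-1) - p(1) = -15 - 1 = -16


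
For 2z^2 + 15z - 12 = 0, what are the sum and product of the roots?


For az^2+bz+c=0: sum = -b/a, product = c/a.
a=2, b=15, c=-12
Sum = -(15)/2 = -15/2
Product = (-12)/2 = -6


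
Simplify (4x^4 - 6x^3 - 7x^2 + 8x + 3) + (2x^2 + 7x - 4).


Align terms by degree and add:
  4x^4 - 6x^3 - 7x^2 + 8x + 3
+ 2x^2 + 7x - 4
= 4x^4 - 6x^3 - 5x^2 + 15x - 1


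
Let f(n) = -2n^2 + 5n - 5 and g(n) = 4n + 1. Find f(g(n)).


Substitute g(n) into f:
f(g(n)) = -2*(4n + 1)^2 + 5*(4n + 1) + (-5)
(4n + 1)^2 = 16n^2 + 8n + 1
Expand and combine: -32n^2 + 4n - 2


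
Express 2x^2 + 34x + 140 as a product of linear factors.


Roots satisfy r1 + r2 = -b/a = -17 and r1*r2 = c/a = 70.
So r1 = -10, r2 = -7.
2x^2 + 34x + 140 = 2(x - r1)(x - r2) = 2(x + 10)(x + 7)


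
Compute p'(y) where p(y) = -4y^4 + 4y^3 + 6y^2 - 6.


Apply the power rule term by term:
  d/dy(-4y^4) = -16y^3
  d/dy(4y^3) = 12y^2
  d/dy(6y^2) = 12y
  d/dy(-6) = 0
p'(y) = -16y^3 + 12y^2 + 12y


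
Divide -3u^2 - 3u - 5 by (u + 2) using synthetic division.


Synthetic division with c = -2. Coefficients: -3, -3, -5
Bring down -3.
  -3 * -2 = 6; 6 - 3 = 3
  3 * -2 = -6; -6 - 5 = -11
Quotient: -3u + 3, Remainder: -11


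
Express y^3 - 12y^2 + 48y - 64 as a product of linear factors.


Try integer roots (divisors of -64). y=4: p(4)=0.
Divide out (y - 4): quotient is y^2 - 8y + 16.
Factor the quadratic: (y - 4)(y - 4)
Result: (y - 4)(y - 4)(y - 4)


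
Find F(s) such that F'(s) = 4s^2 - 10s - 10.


Reverse power rule on each term:
  ∫ 4s^2 ds = (4/3)s^3
  ∫ -10s ds = -5s^2
  ∫ -10 ds = -10s
F(s) = (4/3)s^3 - 5s^2 - 10s + C


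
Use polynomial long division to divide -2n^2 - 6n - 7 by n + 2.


(-2n^2 - 6n - 7) / (n + 2)
Step 1: -2n * (n + 2) = -2n^2 - 4n; subtract.
Step 2: -2 * (n + 2) = -2n - 4; subtract.
Quotient: -2n - 2, Remainder: -3


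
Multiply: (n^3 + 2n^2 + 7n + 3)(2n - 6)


Distribute each term of the first polynomial:
  (n^3)(2n - 6) = 2n^4 - 6n^3
  (2n^2)(2n - 6) = 4n^3 - 12n^2
  (7n)(2n - 6) = 14n^2 - 42n
  (3)(2n - 6) = 6n - 18
Sum: 2n^4 - 2n^3 + 2n^2 - 36n - 18


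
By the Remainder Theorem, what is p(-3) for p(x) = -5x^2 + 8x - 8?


By the Remainder Theorem, the remainder equals p(-3):
  -5*(-3)^2 = -45
  8*(-3)^1 = -24
  constant: -8
Sum: -45 - 24 - 8 = -77


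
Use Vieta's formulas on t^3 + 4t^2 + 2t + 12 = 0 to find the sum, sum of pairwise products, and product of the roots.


Monic cubic t^3+bt^2+ct+d=0: sum=-b, pairwise sum=c, product=-d.
b=4, c=2, d=12
r1+r2+r3 = -4
r1r2+r1r3+r2r3 = 2
r1r2r3 = -12


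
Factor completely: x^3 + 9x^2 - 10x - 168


Try integer roots (divisors of -168). x=4: p(4)=0.
Divide out (x - 4): quotient is x^2 + 13x + 42.
Factor the quadratic: (x + 7)(x + 6)
Result: (x - 4)(x + 7)(x + 6)


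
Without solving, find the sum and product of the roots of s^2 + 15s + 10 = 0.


For as^2+bs+c=0: sum = -b/a, product = c/a.
a=1, b=15, c=10
Sum = -(15)/1 = -15
Product = (10)/1 = 10


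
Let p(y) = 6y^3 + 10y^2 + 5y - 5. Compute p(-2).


Using direct substitution:
  6 * (-2)^3 = -48
  10 * (-2)^2 = 40
  5 * (-2)^1 = -10
  constant: -5
Sum = -48 + 40 - 10 - 5 = -23


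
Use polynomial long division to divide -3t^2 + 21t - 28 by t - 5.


(-3t^2 + 21t - 28) / (t - 5)
Step 1: -3t * (t - 5) = -3t^2 + 15t; subtract.
Step 2: 6 * (t - 5) = 6t - 30; subtract.
Quotient: -3t + 6, Remainder: 2


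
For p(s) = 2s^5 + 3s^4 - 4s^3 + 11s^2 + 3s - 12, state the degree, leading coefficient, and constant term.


Highest power of s is 5, with coefficient 2. Constant term is -12.
Degree = 5, leading coefficient = 2, constant term = -12


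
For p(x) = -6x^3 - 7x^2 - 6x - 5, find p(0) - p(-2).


p(0) = -5
p(-2) = 27
p(0) - p(-2) = -5 - 27 = -32


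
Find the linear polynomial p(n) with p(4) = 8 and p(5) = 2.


p(n) = mn + b. Using p(4)=8, p(5)=2:
m = (8 - 2)/(4 - 5) = 6/-1 = -6
b = 8 - m*(4) = 8 + 24 = 32
p(n) = -6n + 32


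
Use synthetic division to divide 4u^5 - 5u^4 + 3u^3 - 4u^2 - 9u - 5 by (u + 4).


Synthetic division with c = -4. Coefficients: 4, -5, 3, -4, -9, -5
Bring down 4.
  4 * -4 = -16; -16 - 5 = -21
  -21 * -4 = 84; 84 + 3 = 87
  87 * -4 = -348; -348 - 4 = -352
  -352 * -4 = 1408; 1408 - 9 = 1399
  1399 * -4 = -5596; -5596 - 5 = -5601
Quotient: 4u^4 - 21u^3 + 87u^2 - 352u + 1399, Remainder: -5601


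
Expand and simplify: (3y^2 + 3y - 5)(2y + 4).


Distribute each term of the first polynomial:
  (3y^2)(2y + 4) = 6y^3 + 12y^2
  (3y)(2y + 4) = 6y^2 + 12y
  (-5)(2y + 4) = -10y - 20
Sum: 6y^3 + 18y^2 + 2y - 20


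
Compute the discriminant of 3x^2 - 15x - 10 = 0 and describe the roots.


D = b^2 - 4ac = (-15)^2 - 4(3)(-10) = 225 + 120 = 345
Since D > 0: two distinct irrational roots


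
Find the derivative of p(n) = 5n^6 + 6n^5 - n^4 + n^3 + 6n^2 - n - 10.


Apply the power rule term by term:
  d/dn(5n^6) = 30n^5
  d/dn(6n^5) = 30n^4
  d/dn(-n^4) = -4n^3
  d/dn(n^3) = 3n^2
  d/dn(6n^2) = 12n
  d/dn(-n) = -1
  d/dn(-10) = 0
p'(n) = 30n^5 + 30n^4 - 4n^3 + 3n^2 + 12n - 1


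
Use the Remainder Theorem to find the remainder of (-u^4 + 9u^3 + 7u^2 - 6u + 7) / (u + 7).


By the Remainder Theorem, the remainder equals p(-7):
  -1*(-7)^4 = -2401
  9*(-7)^3 = -3087
  7*(-7)^2 = 343
  -6*(-7)^1 = 42
  constant: 7
Sum: -2401 - 3087 + 343 + 42 + 7 = -5096


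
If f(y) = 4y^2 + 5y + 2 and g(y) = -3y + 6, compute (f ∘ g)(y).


Substitute g(y) into f:
f(g(y)) = 4*(-3y + 6)^2 + 5*(-3y + 6) + 2
(-3y + 6)^2 = 9y^2 - 36y + 36
Expand and combine: 36y^2 - 159y + 176


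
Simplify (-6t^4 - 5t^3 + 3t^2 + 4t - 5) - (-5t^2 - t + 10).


Distribute the minus sign:
  (-6t^4 - 5t^3 + 3t^2 + 4t - 5)
- (-5t^2 - t + 10)
Negate second polynomial: 5t^2 + t - 10
Add: -6t^4 - 5t^3 + 8t^2 + 5t - 15


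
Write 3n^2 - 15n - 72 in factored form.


Roots satisfy r1 + r2 = -b/a = 5 and r1*r2 = c/a = -24.
So r1 = 8, r2 = -3.
3n^2 - 15n - 72 = 3(n - r1)(n - r2) = 3(n - 8)(n + 3)


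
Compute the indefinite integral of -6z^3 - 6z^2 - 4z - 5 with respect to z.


Reverse power rule on each term:
  ∫ -6z^3 dz = -(3/2)z^4
  ∫ -6z^2 dz = -2z^3
  ∫ -4z dz = -2z^2
  ∫ -5 dz = -5z
F(z) = -(3/2)z^4 - 2z^3 - 2z^2 - 5z + C


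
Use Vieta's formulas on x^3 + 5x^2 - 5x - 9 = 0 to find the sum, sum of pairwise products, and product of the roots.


Monic cubic x^3+bx^2+cx+d=0: sum=-b, pairwise sum=c, product=-d.
b=5, c=-5, d=-9
r1+r2+r3 = -5
r1r2+r1r3+r2r3 = -5
r1r2r3 = 9


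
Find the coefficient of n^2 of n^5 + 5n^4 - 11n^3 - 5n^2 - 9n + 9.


Read off the coefficient of n^2: -5


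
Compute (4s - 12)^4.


Expand (4s - 12)^4 by repeated multiplication:
  (4s - 12)^2 = 16s^2 - 96s + 144
  (4s - 12)^3 = 64s^3 - 576s^2 + 1728s - 1728
= 256s^4 - 3072s^3 + 13824s^2 - 27648s + 20736


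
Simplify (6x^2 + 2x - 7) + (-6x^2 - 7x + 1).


Align terms by degree and add:
  6x^2 + 2x - 7
  -6x^2 - 7x + 1
= -5x - 6


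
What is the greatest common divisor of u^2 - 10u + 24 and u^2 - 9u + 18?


Factor each:
  u^2 - 10u + 24 = (u - 6)(u - 4)
  u^2 - 9u + 18 = (u - 6)(u - 3)
Common monic factor: u - 6


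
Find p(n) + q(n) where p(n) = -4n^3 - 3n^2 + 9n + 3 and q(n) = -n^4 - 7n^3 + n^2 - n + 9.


Align terms by degree and add:
  -4n^3 - 3n^2 + 9n + 3
  -n^4 - 7n^3 + n^2 - n + 9
= -n^4 - 11n^3 - 2n^2 + 8n + 12


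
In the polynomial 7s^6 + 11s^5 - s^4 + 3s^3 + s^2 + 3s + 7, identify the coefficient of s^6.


Read off the coefficient of s^6: 7


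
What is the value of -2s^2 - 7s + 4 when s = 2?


Using direct substitution:
  -2 * (2)^2 = -8
  -7 * (2)^1 = -14
  constant: 4
Sum = -8 - 14 + 4 = -18


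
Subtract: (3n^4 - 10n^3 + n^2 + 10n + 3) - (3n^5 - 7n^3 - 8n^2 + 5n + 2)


Distribute the minus sign:
  (3n^4 - 10n^3 + n^2 + 10n + 3)
- (3n^5 - 7n^3 - 8n^2 + 5n + 2)
Negate second polynomial: -3n^5 + 7n^3 + 8n^2 - 5n - 2
Add: -3n^5 + 3n^4 - 3n^3 + 9n^2 + 5n + 1


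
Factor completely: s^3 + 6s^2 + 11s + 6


Try integer roots (divisors of 6). s=-1: p(-1)=0.
Divide out (s + 1): quotient is s^2 + 5s + 6.
Factor the quadratic: (s + 2)(s + 3)
Result: (s + 1)(s + 2)(s + 3)


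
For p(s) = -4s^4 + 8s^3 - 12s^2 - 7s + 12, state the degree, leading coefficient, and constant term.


Highest power of s is 4, with coefficient -4. Constant term is 12.
Degree = 4, leading coefficient = -4, constant term = 12


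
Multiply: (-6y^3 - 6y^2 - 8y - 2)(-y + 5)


Distribute each term of the first polynomial:
  (-6y^3)(-y + 5) = 6y^4 - 30y^3
  (-6y^2)(-y + 5) = 6y^3 - 30y^2
  (-8y)(-y + 5) = 8y^2 - 40y
  (-2)(-y + 5) = 2y - 10
Sum: 6y^4 - 24y^3 - 22y^2 - 38y - 10


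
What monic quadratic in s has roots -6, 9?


p(s) = (s + 6)(s - 9)
Expand: s^2 - 3s - 54


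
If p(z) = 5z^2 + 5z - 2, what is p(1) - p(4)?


p(1) = 8
p(4) = 98
p(1) - p(4) = 8 - 98 = -90


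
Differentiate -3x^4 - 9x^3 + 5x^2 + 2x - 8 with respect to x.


Apply the power rule term by term:
  d/dx(-3x^4) = -12x^3
  d/dx(-9x^3) = -27x^2
  d/dx(5x^2) = 10x
  d/dx(2x) = 2
  d/dx(-8) = 0
p'(x) = -12x^3 - 27x^2 + 10x + 2


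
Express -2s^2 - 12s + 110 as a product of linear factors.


Roots satisfy r1 + r2 = -b/a = -6 and r1*r2 = c/a = -55.
So r1 = 5, r2 = -11.
-2s^2 - 12s + 110 = -2(s - r1)(s - r2) = -2(s - 5)(s + 11)


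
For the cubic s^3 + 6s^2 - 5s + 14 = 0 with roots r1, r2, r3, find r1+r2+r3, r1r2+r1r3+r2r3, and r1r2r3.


Monic cubic s^3+bs^2+cs+d=0: sum=-b, pairwise sum=c, product=-d.
b=6, c=-5, d=14
r1+r2+r3 = -6
r1r2+r1r3+r2r3 = -5
r1r2r3 = -14


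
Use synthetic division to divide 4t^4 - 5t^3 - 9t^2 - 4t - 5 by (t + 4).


Synthetic division with c = -4. Coefficients: 4, -5, -9, -4, -5
Bring down 4.
  4 * -4 = -16; -16 - 5 = -21
  -21 * -4 = 84; 84 - 9 = 75
  75 * -4 = -300; -300 - 4 = -304
  -304 * -4 = 1216; 1216 - 5 = 1211
Quotient: 4t^3 - 21t^2 + 75t - 304, Remainder: 1211


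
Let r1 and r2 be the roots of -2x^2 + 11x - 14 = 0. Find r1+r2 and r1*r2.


For ax^2+bx+c=0: sum = -b/a, product = c/a.
a=-2, b=11, c=-14
Sum = -(11)/-2 = 11/2
Product = (-14)/-2 = 7


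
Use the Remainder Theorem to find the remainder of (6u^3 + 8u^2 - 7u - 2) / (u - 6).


By the Remainder Theorem, the remainder equals p(6):
  6*(6)^3 = 1296
  8*(6)^2 = 288
  -7*(6)^1 = -42
  constant: -2
Sum: 1296 + 288 - 42 - 2 = 1540


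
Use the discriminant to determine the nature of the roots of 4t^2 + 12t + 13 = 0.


D = b^2 - 4ac = (12)^2 - 4(4)(13) = 144 - 208 = -64
Since D < 0: two complex conjugate roots (no real roots)


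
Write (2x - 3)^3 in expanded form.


Expand (2x - 3)^3 by repeated multiplication:
  (2x - 3)^2 = 4x^2 - 12x + 9
= 8x^3 - 36x^2 + 54x - 27


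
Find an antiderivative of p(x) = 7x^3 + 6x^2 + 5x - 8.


Reverse power rule on each term:
  ∫ 7x^3 dx = (7/4)x^4
  ∫ 6x^2 dx = 2x^3
  ∫ 5x dx = (5/2)x^2
  ∫ -8 dx = -8x
F(x) = (7/4)x^4 + 2x^3 + (5/2)x^2 - 8x + C


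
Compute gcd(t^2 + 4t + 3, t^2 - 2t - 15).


Factor each:
  t^2 + 4t + 3 = (t + 3)(t + 1)
  t^2 - 2t - 15 = (t + 3)(t - 5)
Common monic factor: t + 3


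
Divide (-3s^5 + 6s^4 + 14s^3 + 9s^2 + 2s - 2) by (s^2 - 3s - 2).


(-3s^5 + 6s^4 + 14s^3 + 9s^2 + 2s - 2) / (s^2 - 3s - 2)
Step 1: -3s^3 * (s^2 - 3s - 2) = -3s^5 + 9s^4 + 6s^3; subtract.
Step 2: -3s^2 * (s^2 - 3s - 2) = -3s^4 + 9s^3 + 6s^2; subtract.
Step 3: -s * (s^2 - 3s - 2) = -s^3 + 3s^2 + 2s; subtract.
Step 4: 0 * (s^2 - 3s - 2) = 0; subtract.
Quotient: -3s^3 - 3s^2 - s, Remainder: -2


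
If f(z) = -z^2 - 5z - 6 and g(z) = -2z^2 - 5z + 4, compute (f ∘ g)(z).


Substitute g(z) into f:
f(g(z)) = -1*(-2z^2 - 5z + 4)^2 + (-5)*(-2z^2 - 5z + 4) + (-6)
(-2z^2 - 5z + 4)^2 = 4z^4 + 20z^3 + 9z^2 - 40z + 16
Expand and combine: -4z^4 - 20z^3 + z^2 + 65z - 42


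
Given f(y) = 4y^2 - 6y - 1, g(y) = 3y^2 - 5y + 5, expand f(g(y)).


Substitute g(y) into f:
f(g(y)) = 4*(3y^2 - 5y + 5)^2 + (-6)*(3y^2 - 5y + 5) + (-1)
(3y^2 - 5y + 5)^2 = 9y^4 - 30y^3 + 55y^2 - 50y + 25
Expand and combine: 36y^4 - 120y^3 + 202y^2 - 170y + 69


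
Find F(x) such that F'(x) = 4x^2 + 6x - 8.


Reverse power rule on each term:
  ∫ 4x^2 dx = (4/3)x^3
  ∫ 6x dx = 3x^2
  ∫ -8 dx = -8x
F(x) = (4/3)x^3 + 3x^2 - 8x + C


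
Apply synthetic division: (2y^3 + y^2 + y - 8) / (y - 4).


Synthetic division with c = 4. Coefficients: 2, 1, 1, -8
Bring down 2.
  2 * 4 = 8; 8 + 1 = 9
  9 * 4 = 36; 36 + 1 = 37
  37 * 4 = 148; 148 - 8 = 140
Quotient: 2y^2 + 9y + 37, Remainder: 140


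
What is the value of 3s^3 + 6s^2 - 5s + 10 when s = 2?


Using direct substitution:
  3 * (2)^3 = 24
  6 * (2)^2 = 24
  -5 * (2)^1 = -10
  constant: 10
Sum = 24 + 24 - 10 + 10 = 48


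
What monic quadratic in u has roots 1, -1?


p(u) = (u - 1)(u + 1)
Expand: u^2 - 1


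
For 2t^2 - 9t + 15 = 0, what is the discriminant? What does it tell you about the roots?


D = b^2 - 4ac = (-9)^2 - 4(2)(15) = 81 - 120 = -39
Since D < 0: two complex conjugate roots (no real roots)


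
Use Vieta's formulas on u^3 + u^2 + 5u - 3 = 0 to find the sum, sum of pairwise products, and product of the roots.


Monic cubic u^3+bu^2+cu+d=0: sum=-b, pairwise sum=c, product=-d.
b=1, c=5, d=-3
r1+r2+r3 = -1
r1r2+r1r3+r2r3 = 5
r1r2r3 = 3


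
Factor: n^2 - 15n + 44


Roots satisfy r1 + r2 = -b/a = 15 and r1*r2 = c/a = 44.
So r1 = 11, r2 = 4.
n^2 - 15n + 44 = (n - r1)(n - r2) = (n - 11)(n - 4)


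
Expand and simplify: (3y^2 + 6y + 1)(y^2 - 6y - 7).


Distribute each term of the first polynomial:
  (3y^2)(y^2 - 6y - 7) = 3y^4 - 18y^3 - 21y^2
  (6y)(y^2 - 6y - 7) = 6y^3 - 36y^2 - 42y
  (1)(y^2 - 6y - 7) = y^2 - 6y - 7
Sum: 3y^4 - 12y^3 - 56y^2 - 48y - 7


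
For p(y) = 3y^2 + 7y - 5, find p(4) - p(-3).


p(4) = 71
p(-3) = 1
p(4) - p(-3) = 71 - 1 = 70


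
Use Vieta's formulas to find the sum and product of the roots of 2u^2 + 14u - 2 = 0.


For au^2+bu+c=0: sum = -b/a, product = c/a.
a=2, b=14, c=-2
Sum = -(14)/2 = -7
Product = (-2)/2 = -1


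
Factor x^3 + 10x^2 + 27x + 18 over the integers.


Try integer roots (divisors of 18). x=-6: p(-6)=0.
Divide out (x + 6): quotient is x^2 + 4x + 3.
Factor the quadratic: (x + 3)(x + 1)
Result: (x + 6)(x + 3)(x + 1)


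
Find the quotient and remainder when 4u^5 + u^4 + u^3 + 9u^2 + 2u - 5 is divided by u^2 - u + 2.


(4u^5 + u^4 + u^3 + 9u^2 + 2u - 5) / (u^2 - u + 2)
Step 1: 4u^3 * (u^2 - u + 2) = 4u^5 - 4u^4 + 8u^3; subtract.
Step 2: 5u^2 * (u^2 - u + 2) = 5u^4 - 5u^3 + 10u^2; subtract.
Step 3: -2u * (u^2 - u + 2) = -2u^3 + 2u^2 - 4u; subtract.
Step 4: -3 * (u^2 - u + 2) = -3u^2 + 3u - 6; subtract.
Quotient: 4u^3 + 5u^2 - 2u - 3, Remainder: 3u + 1


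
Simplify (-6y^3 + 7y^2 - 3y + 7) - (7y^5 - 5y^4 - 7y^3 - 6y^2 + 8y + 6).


Distribute the minus sign:
  (-6y^3 + 7y^2 - 3y + 7)
- (7y^5 - 5y^4 - 7y^3 - 6y^2 + 8y + 6)
Negate second polynomial: -7y^5 + 5y^4 + 7y^3 + 6y^2 - 8y - 6
Add: -7y^5 + 5y^4 + y^3 + 13y^2 - 11y + 1


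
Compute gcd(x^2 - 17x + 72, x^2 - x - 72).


Factor each:
  x^2 - 17x + 72 = (x - 9)(x - 8)
  x^2 - x - 72 = (x - 9)(x + 8)
Common monic factor: x - 9


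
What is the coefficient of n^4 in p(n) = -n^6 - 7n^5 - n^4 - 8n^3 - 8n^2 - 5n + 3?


Read off the coefficient of n^4: -1


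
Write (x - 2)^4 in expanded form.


Expand (x - 2)^4 by repeated multiplication:
  (x - 2)^2 = x^2 - 4x + 4
  (x - 2)^3 = x^3 - 6x^2 + 12x - 8
= x^4 - 8x^3 + 24x^2 - 32x + 16


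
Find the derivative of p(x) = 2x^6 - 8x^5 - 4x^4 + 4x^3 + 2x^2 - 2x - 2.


Apply the power rule term by term:
  d/dx(2x^6) = 12x^5
  d/dx(-8x^5) = -40x^4
  d/dx(-4x^4) = -16x^3
  d/dx(4x^3) = 12x^2
  d/dx(2x^2) = 4x
  d/dx(-2x) = -2
  d/dx(-2) = 0
p'(x) = 12x^5 - 40x^4 - 16x^3 + 12x^2 + 4x - 2


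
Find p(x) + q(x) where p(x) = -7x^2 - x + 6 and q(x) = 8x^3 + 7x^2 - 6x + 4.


Align terms by degree and add:
  -7x^2 - x + 6
+ 8x^3 + 7x^2 - 6x + 4
= 8x^3 - 7x + 10


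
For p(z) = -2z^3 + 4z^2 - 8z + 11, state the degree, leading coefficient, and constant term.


Highest power of z is 3, with coefficient -2. Constant term is 11.
Degree = 3, leading coefficient = -2, constant term = 11


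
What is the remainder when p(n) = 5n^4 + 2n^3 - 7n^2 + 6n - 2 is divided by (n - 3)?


By the Remainder Theorem, the remainder equals p(3):
  5*(3)^4 = 405
  2*(3)^3 = 54
  -7*(3)^2 = -63
  6*(3)^1 = 18
  constant: -2
Sum: 405 + 54 - 63 + 18 - 2 = 412


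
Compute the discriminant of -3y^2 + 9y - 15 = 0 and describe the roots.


D = b^2 - 4ac = (9)^2 - 4(-3)(-15) = 81 - 180 = -99
Since D < 0: two complex conjugate roots (no real roots)


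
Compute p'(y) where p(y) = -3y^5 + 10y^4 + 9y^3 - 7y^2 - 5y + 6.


Apply the power rule term by term:
  d/dy(-3y^5) = -15y^4
  d/dy(10y^4) = 40y^3
  d/dy(9y^3) = 27y^2
  d/dy(-7y^2) = -14y
  d/dy(-5y) = -5
  d/dy(6) = 0
p'(y) = -15y^4 + 40y^3 + 27y^2 - 14y - 5


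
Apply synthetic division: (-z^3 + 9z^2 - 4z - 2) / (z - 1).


Synthetic division with c = 1. Coefficients: -1, 9, -4, -2
Bring down -1.
  -1 * 1 = -1; -1 + 9 = 8
  8 * 1 = 8; 8 - 4 = 4
  4 * 1 = 4; 4 - 2 = 2
Quotient: -z^2 + 8z + 4, Remainder: 2


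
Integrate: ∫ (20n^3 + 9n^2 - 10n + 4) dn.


Reverse power rule on each term:
  ∫ 20n^3 dn = 5n^4
  ∫ 9n^2 dn = 3n^3
  ∫ -10n dn = -5n^2
  ∫ 4 dn = 4n
F(n) = 5n^4 + 3n^3 - 5n^2 + 4n + C


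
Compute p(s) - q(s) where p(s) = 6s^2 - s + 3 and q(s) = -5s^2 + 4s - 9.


Distribute the minus sign:
  (6s^2 - s + 3)
- (-5s^2 + 4s - 9)
Negate second polynomial: 5s^2 - 4s + 9
Add: 11s^2 - 5s + 12


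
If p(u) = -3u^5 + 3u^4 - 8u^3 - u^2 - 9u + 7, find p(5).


Using direct substitution:
  -3 * (5)^5 = -9375
  3 * (5)^4 = 1875
  -8 * (5)^3 = -1000
  -1 * (5)^2 = -25
  -9 * (5)^1 = -45
  constant: 7
Sum = -9375 + 1875 - 1000 - 25 - 45 + 7 = -8563


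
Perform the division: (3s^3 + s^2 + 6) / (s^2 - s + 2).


(3s^3 + s^2 + 6) / (s^2 - s + 2)
Step 1: 3s * (s^2 - s + 2) = 3s^3 - 3s^2 + 6s; subtract.
Step 2: 4 * (s^2 - s + 2) = 4s^2 - 4s + 8; subtract.
Quotient: 3s + 4, Remainder: -2s - 2


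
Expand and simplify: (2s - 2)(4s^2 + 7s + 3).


Distribute each term of the first polynomial:
  (2s)(4s^2 + 7s + 3) = 8s^3 + 14s^2 + 6s
  (-2)(4s^2 + 7s + 3) = -8s^2 - 14s - 6
Sum: 8s^3 + 6s^2 - 8s - 6


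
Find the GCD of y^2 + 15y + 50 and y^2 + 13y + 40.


Factor each:
  y^2 + 15y + 50 = (y + 5)(y + 10)
  y^2 + 13y + 40 = (y + 5)(y + 8)
Common monic factor: y + 5


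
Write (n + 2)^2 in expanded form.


Expand (n + 2)^2 by repeated multiplication:
= n^2 + 4n + 4


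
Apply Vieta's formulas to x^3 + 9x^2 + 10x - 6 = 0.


Monic cubic x^3+bx^2+cx+d=0: sum=-b, pairwise sum=c, product=-d.
b=9, c=10, d=-6
r1+r2+r3 = -9
r1r2+r1r3+r2r3 = 10
r1r2r3 = 6


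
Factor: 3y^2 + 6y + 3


Roots satisfy r1 + r2 = -b/a = -2 and r1*r2 = c/a = 1.
So r1 = -1, r2 = -1.
3y^2 + 6y + 3 = 3(y - r1)(y - r2) = 3(y + 1)(y + 1)


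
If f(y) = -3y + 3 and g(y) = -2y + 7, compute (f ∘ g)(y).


Substitute g(y) into f:
f(g(y)) = -3*(-2y + 7) + 3
Expand and combine: 6y - 18


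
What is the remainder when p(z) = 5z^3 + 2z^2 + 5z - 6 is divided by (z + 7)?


By the Remainder Theorem, the remainder equals p(-7):
  5*(-7)^3 = -1715
  2*(-7)^2 = 98
  5*(-7)^1 = -35
  constant: -6
Sum: -1715 + 98 - 35 - 6 = -1658


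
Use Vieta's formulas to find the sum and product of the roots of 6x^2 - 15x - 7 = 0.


For ax^2+bx+c=0: sum = -b/a, product = c/a.
a=6, b=-15, c=-7
Sum = -(-15)/6 = 5/2
Product = (-7)/6 = -7/6


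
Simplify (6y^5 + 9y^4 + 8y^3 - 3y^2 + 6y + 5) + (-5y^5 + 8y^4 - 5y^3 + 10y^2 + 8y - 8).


Align terms by degree and add:
  6y^5 + 9y^4 + 8y^3 - 3y^2 + 6y + 5
  -5y^5 + 8y^4 - 5y^3 + 10y^2 + 8y - 8
= y^5 + 17y^4 + 3y^3 + 7y^2 + 14y - 3


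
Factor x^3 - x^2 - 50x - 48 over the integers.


Try integer roots (divisors of -48). x=-1: p(-1)=0.
Divide out (x + 1): quotient is x^2 - 2x - 48.
Factor the quadratic: (x + 6)(x - 8)
Result: (x + 1)(x + 6)(x - 8)


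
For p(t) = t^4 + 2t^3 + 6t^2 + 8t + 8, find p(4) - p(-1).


p(4) = 520
p(-1) = 5
p(4) - p(-1) = 520 - 5 = 515


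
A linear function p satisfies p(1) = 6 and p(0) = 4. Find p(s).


p(s) = ms + b. Using p(1)=6, p(0)=4:
m = (6 - 4)/(1) = 2/1 = 2
b = 6 - m*(1) = 6 - 2 = 4
p(s) = 2s + 4


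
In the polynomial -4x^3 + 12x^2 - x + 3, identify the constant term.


Read off the constant term: 3


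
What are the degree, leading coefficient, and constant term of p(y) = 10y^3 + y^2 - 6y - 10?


Highest power of y is 3, with coefficient 10. Constant term is -10.
Degree = 3, leading coefficient = 10, constant term = -10


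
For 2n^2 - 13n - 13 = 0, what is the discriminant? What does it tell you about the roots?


D = b^2 - 4ac = (-13)^2 - 4(2)(-13) = 169 + 104 = 273
Since D > 0: two distinct irrational roots


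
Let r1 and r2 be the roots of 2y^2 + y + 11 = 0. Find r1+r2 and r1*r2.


For ay^2+by+c=0: sum = -b/a, product = c/a.
a=2, b=1, c=11
Sum = -(1)/2 = -1/2
Product = (11)/2 = 11/2


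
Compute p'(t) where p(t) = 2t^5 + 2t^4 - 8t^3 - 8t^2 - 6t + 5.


Apply the power rule term by term:
  d/dt(2t^5) = 10t^4
  d/dt(2t^4) = 8t^3
  d/dt(-8t^3) = -24t^2
  d/dt(-8t^2) = -16t
  d/dt(-6t) = -6
  d/dt(5) = 0
p'(t) = 10t^4 + 8t^3 - 24t^2 - 16t - 6


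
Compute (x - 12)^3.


Expand (x - 12)^3 by repeated multiplication:
  (x - 12)^2 = x^2 - 24x + 144
= x^3 - 36x^2 + 432x - 1728


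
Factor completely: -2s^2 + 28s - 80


Roots satisfy r1 + r2 = -b/a = 14 and r1*r2 = c/a = 40.
So r1 = 10, r2 = 4.
-2s^2 + 28s - 80 = -2(s - r1)(s - r2) = -2(s - 10)(s - 4)


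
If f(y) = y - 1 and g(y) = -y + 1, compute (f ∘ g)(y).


Substitute g(y) into f:
f(g(y)) = 1*(-y + 1) + (-1)
Expand and combine: -y


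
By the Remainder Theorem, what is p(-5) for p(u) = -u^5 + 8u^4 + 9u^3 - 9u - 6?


By the Remainder Theorem, the remainder equals p(-5):
  -1*(-5)^5 = 3125
  8*(-5)^4 = 5000
  9*(-5)^3 = -1125
  0*(-5)^2 = 0
  -9*(-5)^1 = 45
  constant: -6
Sum: 3125 + 5000 - 1125 + 0 + 45 - 6 = 7039


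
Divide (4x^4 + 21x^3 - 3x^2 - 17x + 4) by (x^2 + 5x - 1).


(4x^4 + 21x^3 - 3x^2 - 17x + 4) / (x^2 + 5x - 1)
Step 1: 4x^2 * (x^2 + 5x - 1) = 4x^4 + 20x^3 - 4x^2; subtract.
Step 2: x * (x^2 + 5x - 1) = x^3 + 5x^2 - x; subtract.
Step 3: -4 * (x^2 + 5x - 1) = -4x^2 - 20x + 4; subtract.
Quotient: 4x^2 + x - 4, Remainder: 4x


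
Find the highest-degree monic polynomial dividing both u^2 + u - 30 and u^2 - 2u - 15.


Factor each:
  u^2 + u - 30 = (u - 5)(u + 6)
  u^2 - 2u - 15 = (u - 5)(u + 3)
Common monic factor: u - 5


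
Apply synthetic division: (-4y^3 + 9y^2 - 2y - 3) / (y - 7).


Synthetic division with c = 7. Coefficients: -4, 9, -2, -3
Bring down -4.
  -4 * 7 = -28; -28 + 9 = -19
  -19 * 7 = -133; -133 - 2 = -135
  -135 * 7 = -945; -945 - 3 = -948
Quotient: -4y^2 - 19y - 135, Remainder: -948


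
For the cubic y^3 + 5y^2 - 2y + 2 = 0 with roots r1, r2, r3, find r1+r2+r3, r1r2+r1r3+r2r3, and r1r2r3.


Monic cubic y^3+by^2+cy+d=0: sum=-b, pairwise sum=c, product=-d.
b=5, c=-2, d=2
r1+r2+r3 = -5
r1r2+r1r3+r2r3 = -2
r1r2r3 = -2


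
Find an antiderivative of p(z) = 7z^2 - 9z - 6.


Reverse power rule on each term:
  ∫ 7z^2 dz = (7/3)z^3
  ∫ -9z dz = -(9/2)z^2
  ∫ -6 dz = -6z
F(z) = (7/3)z^3 - (9/2)z^2 - 6z + C


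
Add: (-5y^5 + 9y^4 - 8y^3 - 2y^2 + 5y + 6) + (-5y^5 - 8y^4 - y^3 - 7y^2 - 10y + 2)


Align terms by degree and add:
  -5y^5 + 9y^4 - 8y^3 - 2y^2 + 5y + 6
  -5y^5 - 8y^4 - y^3 - 7y^2 - 10y + 2
= -10y^5 + y^4 - 9y^3 - 9y^2 - 5y + 8


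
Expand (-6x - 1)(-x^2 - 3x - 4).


Distribute each term of the first polynomial:
  (-6x)(-x^2 - 3x - 4) = 6x^3 + 18x^2 + 24x
  (-1)(-x^2 - 3x - 4) = x^2 + 3x + 4
Sum: 6x^3 + 19x^2 + 27x + 4


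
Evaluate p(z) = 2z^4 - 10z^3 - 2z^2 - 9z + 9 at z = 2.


Using direct substitution:
  2 * (2)^4 = 32
  -10 * (2)^3 = -80
  -2 * (2)^2 = -8
  -9 * (2)^1 = -18
  constant: 9
Sum = 32 - 80 - 8 - 18 + 9 = -65


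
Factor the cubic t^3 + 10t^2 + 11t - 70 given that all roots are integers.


Try integer roots (divisors of -70). t=-5: p(-5)=0.
Divide out (t + 5): quotient is t^2 + 5t - 14.
Factor the quadratic: (t - 2)(t + 7)
Result: (t + 5)(t - 2)(t + 7)


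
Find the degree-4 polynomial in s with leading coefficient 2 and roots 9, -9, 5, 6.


p(s) = 2(s - 9)(s + 9)(s - 5)(s - 6)
Expand: 2s^4 - 22s^3 - 102s^2 + 1782s - 4860


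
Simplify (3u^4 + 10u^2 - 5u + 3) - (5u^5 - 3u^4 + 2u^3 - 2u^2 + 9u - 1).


Distribute the minus sign:
  (3u^4 + 10u^2 - 5u + 3)
- (5u^5 - 3u^4 + 2u^3 - 2u^2 + 9u - 1)
Negate second polynomial: -5u^5 + 3u^4 - 2u^3 + 2u^2 - 9u + 1
Add: -5u^5 + 6u^4 - 2u^3 + 12u^2 - 14u + 4


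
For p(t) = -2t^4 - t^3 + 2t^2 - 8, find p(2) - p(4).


p(2) = -40
p(4) = -552
p(2) - p(4) = -40 + 552 = 512


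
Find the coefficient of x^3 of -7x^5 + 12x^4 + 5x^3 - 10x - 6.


Read off the coefficient of x^3: 5


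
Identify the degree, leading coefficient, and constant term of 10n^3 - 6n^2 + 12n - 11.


Highest power of n is 3, with coefficient 10. Constant term is -11.
Degree = 3, leading coefficient = 10, constant term = -11


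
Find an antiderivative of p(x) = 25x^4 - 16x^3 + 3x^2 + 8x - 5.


Reverse power rule on each term:
  ∫ 25x^4 dx = 5x^5
  ∫ -16x^3 dx = -4x^4
  ∫ 3x^2 dx = x^3
  ∫ 8x dx = 4x^2
  ∫ -5 dx = -5x
F(x) = 5x^5 - 4x^4 + x^3 + 4x^2 - 5x + C


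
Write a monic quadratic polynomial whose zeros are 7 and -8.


p(n) = (n - 7)(n + 8)
Expand: n^2 + n - 56


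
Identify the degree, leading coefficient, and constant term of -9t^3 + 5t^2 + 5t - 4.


Highest power of t is 3, with coefficient -9. Constant term is -4.
Degree = 3, leading coefficient = -9, constant term = -4


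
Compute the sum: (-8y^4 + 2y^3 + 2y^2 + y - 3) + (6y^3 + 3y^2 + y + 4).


Align terms by degree and add:
  -8y^4 + 2y^3 + 2y^2 + y - 3
+ 6y^3 + 3y^2 + y + 4
= -8y^4 + 8y^3 + 5y^2 + 2y + 1


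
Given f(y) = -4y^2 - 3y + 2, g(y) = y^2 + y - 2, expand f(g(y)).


Substitute g(y) into f:
f(g(y)) = -4*(y^2 + y - 2)^2 + (-3)*(y^2 + y - 2) + 2
(y^2 + y - 2)^2 = y^4 + 2y^3 - 3y^2 - 4y + 4
Expand and combine: -4y^4 - 8y^3 + 9y^2 + 13y - 8


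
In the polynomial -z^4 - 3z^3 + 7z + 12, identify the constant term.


Read off the constant term: 12


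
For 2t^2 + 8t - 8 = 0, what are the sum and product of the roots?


For at^2+bt+c=0: sum = -b/a, product = c/a.
a=2, b=8, c=-8
Sum = -(8)/2 = -4
Product = (-8)/2 = -4


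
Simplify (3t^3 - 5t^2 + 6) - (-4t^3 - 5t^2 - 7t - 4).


Distribute the minus sign:
  (3t^3 - 5t^2 + 6)
- (-4t^3 - 5t^2 - 7t - 4)
Negate second polynomial: 4t^3 + 5t^2 + 7t + 4
Add: 7t^3 + 7t + 10


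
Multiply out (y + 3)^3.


Expand (y + 3)^3 by repeated multiplication:
  (y + 3)^2 = y^2 + 6y + 9
= y^3 + 9y^2 + 27y + 27


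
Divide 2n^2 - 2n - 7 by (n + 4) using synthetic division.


Synthetic division with c = -4. Coefficients: 2, -2, -7
Bring down 2.
  2 * -4 = -8; -8 - 2 = -10
  -10 * -4 = 40; 40 - 7 = 33
Quotient: 2n - 10, Remainder: 33


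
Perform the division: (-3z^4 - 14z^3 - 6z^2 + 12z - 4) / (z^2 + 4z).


(-3z^4 - 14z^3 - 6z^2 + 12z - 4) / (z^2 + 4z)
Step 1: -3z^2 * (z^2 + 4z) = -3z^4 - 12z^3; subtract.
Step 2: -2z * (z^2 + 4z) = -2z^3 - 8z^2; subtract.
Step 3: 2 * (z^2 + 4z) = 2z^2 + 8z; subtract.
Quotient: -3z^2 - 2z + 2, Remainder: 4z - 4


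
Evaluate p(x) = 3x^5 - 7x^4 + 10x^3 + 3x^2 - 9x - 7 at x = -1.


Using direct substitution:
  3 * (-1)^5 = -3
  -7 * (-1)^4 = -7
  10 * (-1)^3 = -10
  3 * (-1)^2 = 3
  -9 * (-1)^1 = 9
  constant: -7
Sum = -3 - 7 - 10 + 3 + 9 - 7 = -15


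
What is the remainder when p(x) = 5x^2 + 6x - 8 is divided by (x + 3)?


By the Remainder Theorem, the remainder equals p(-3):
  5*(-3)^2 = 45
  6*(-3)^1 = -18
  constant: -8
Sum: 45 - 18 - 8 = 19


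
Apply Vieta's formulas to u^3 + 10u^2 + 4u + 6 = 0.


Monic cubic u^3+bu^2+cu+d=0: sum=-b, pairwise sum=c, product=-d.
b=10, c=4, d=6
r1+r2+r3 = -10
r1r2+r1r3+r2r3 = 4
r1r2r3 = -6


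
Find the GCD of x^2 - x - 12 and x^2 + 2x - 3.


Factor each:
  x^2 - x - 12 = (x + 3)(x - 4)
  x^2 + 2x - 3 = (x + 3)(x - 1)
Common monic factor: x + 3


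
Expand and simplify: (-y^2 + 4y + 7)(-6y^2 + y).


Distribute each term of the first polynomial:
  (-y^2)(-6y^2 + y) = 6y^4 - y^3
  (4y)(-6y^2 + y) = -24y^3 + 4y^2
  (7)(-6y^2 + y) = -42y^2 + 7y
Sum: 6y^4 - 25y^3 - 38y^2 + 7y


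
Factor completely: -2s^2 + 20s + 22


Roots satisfy r1 + r2 = -b/a = 10 and r1*r2 = c/a = -11.
So r1 = 11, r2 = -1.
-2s^2 + 20s + 22 = -2(s - r1)(s - r2) = -2(s - 11)(s + 1)


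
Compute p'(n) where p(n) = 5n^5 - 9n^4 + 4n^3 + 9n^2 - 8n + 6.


Apply the power rule term by term:
  d/dn(5n^5) = 25n^4
  d/dn(-9n^4) = -36n^3
  d/dn(4n^3) = 12n^2
  d/dn(9n^2) = 18n
  d/dn(-8n) = -8
  d/dn(6) = 0
p'(n) = 25n^4 - 36n^3 + 12n^2 + 18n - 8


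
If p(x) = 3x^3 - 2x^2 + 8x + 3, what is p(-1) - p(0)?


p(-1) = -10
p(0) = 3
p(-1) - p(0) = -10 - 3 = -13


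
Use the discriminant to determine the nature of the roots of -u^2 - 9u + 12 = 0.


D = b^2 - 4ac = (-9)^2 - 4(-1)(12) = 81 + 48 = 129
Since D > 0: two distinct irrational roots


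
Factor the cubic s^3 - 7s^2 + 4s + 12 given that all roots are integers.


Try integer roots (divisors of 12). s=-1: p(-1)=0.
Divide out (s + 1): quotient is s^2 - 8s + 12.
Factor the quadratic: (s - 6)(s - 2)
Result: (s + 1)(s - 6)(s - 2)


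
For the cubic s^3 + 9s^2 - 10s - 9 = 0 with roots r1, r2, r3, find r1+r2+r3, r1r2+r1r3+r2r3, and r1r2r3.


Monic cubic s^3+bs^2+cs+d=0: sum=-b, pairwise sum=c, product=-d.
b=9, c=-10, d=-9
r1+r2+r3 = -9
r1r2+r1r3+r2r3 = -10
r1r2r3 = 9


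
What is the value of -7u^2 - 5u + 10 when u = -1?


Using direct substitution:
  -7 * (-1)^2 = -7
  -5 * (-1)^1 = 5
  constant: 10
Sum = -7 + 5 + 10 = 8


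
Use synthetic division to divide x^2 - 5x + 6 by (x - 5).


Synthetic division with c = 5. Coefficients: 1, -5, 6
Bring down 1.
  1 * 5 = 5; 5 - 5 = 0
  0 * 5 = 0; 0 + 6 = 6
Quotient: x, Remainder: 6


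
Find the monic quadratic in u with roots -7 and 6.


p(u) = (u + 7)(u - 6)
Expand: u^2 + u - 42


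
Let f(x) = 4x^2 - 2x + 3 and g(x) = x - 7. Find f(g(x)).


Substitute g(x) into f:
f(g(x)) = 4*(x - 7)^2 + (-2)*(x - 7) + 3
(x - 7)^2 = x^2 - 14x + 49
Expand and combine: 4x^2 - 58x + 213


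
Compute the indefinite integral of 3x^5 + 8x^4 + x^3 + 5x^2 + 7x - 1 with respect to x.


Reverse power rule on each term:
  ∫ 3x^5 dx = (1/2)x^6
  ∫ 8x^4 dx = (8/5)x^5
  ∫ x^3 dx = (1/4)x^4
  ∫ 5x^2 dx = (5/3)x^3
  ∫ 7x dx = (7/2)x^2
  ∫ -1 dx = -x
F(x) = (1/2)x^6 + (8/5)x^5 + (1/4)x^4 + (5/3)x^3 + (7/2)x^2 - x + C


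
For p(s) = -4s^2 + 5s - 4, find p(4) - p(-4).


p(4) = -48
p(-4) = -88
p(4) - p(-4) = -48 + 88 = 40


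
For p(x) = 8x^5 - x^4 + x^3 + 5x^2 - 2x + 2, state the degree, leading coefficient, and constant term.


Highest power of x is 5, with coefficient 8. Constant term is 2.
Degree = 5, leading coefficient = 8, constant term = 2


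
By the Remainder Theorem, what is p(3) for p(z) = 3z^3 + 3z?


By the Remainder Theorem, the remainder equals p(3):
  3*(3)^3 = 81
  0*(3)^2 = 0
  3*(3)^1 = 9
  constant: 0
Sum: 81 + 0 + 9 + 0 = 90


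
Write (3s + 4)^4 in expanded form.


Expand (3s + 4)^4 by repeated multiplication:
  (3s + 4)^2 = 9s^2 + 24s + 16
  (3s + 4)^3 = 27s^3 + 108s^2 + 144s + 64
= 81s^4 + 432s^3 + 864s^2 + 768s + 256


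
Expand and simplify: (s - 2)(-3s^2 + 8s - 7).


Distribute each term of the first polynomial:
  (s)(-3s^2 + 8s - 7) = -3s^3 + 8s^2 - 7s
  (-2)(-3s^2 + 8s - 7) = 6s^2 - 16s + 14
Sum: -3s^3 + 14s^2 - 23s + 14


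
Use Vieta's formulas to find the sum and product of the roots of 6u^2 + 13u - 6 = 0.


For au^2+bu+c=0: sum = -b/a, product = c/a.
a=6, b=13, c=-6
Sum = -(13)/6 = -13/6
Product = (-6)/6 = -1


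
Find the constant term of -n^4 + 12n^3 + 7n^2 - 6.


Read off the constant term: -6


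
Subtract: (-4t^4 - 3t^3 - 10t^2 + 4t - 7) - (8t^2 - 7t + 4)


Distribute the minus sign:
  (-4t^4 - 3t^3 - 10t^2 + 4t - 7)
- (8t^2 - 7t + 4)
Negate second polynomial: -8t^2 + 7t - 4
Add: -4t^4 - 3t^3 - 18t^2 + 11t - 11


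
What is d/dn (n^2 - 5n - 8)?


Apply the power rule term by term:
  d/dn(n^2) = 2n
  d/dn(-5n) = -5
  d/dn(-8) = 0
p'(n) = 2n - 5


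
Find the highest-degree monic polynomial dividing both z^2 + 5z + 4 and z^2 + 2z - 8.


Factor each:
  z^2 + 5z + 4 = (z + 4)(z + 1)
  z^2 + 2z - 8 = (z + 4)(z - 2)
Common monic factor: z + 4


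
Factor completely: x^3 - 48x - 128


Try integer roots (divisors of -128). x=-4: p(-4)=0.
Divide out (x + 4): quotient is x^2 - 4x - 32.
Factor the quadratic: (x - 8)(x + 4)
Result: (x + 4)(x - 8)(x + 4)


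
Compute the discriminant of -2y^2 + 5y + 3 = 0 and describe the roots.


D = b^2 - 4ac = (5)^2 - 4(-2)(3) = 25 + 24 = 49
Since D > 0: two distinct rational roots


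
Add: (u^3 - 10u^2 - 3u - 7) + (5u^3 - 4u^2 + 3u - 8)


Align terms by degree and add:
  u^3 - 10u^2 - 3u - 7
+ 5u^3 - 4u^2 + 3u - 8
= 6u^3 - 14u^2 - 15


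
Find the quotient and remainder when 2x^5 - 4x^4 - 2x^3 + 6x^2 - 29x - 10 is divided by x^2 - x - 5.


(2x^5 - 4x^4 - 2x^3 + 6x^2 - 29x - 10) / (x^2 - x - 5)
Step 1: 2x^3 * (x^2 - x - 5) = 2x^5 - 2x^4 - 10x^3; subtract.
Step 2: -2x^2 * (x^2 - x - 5) = -2x^4 + 2x^3 + 10x^2; subtract.
Step 3: 6x * (x^2 - x - 5) = 6x^3 - 6x^2 - 30x; subtract.
Step 4: 2 * (x^2 - x - 5) = 2x^2 - 2x - 10; subtract.
Quotient: 2x^3 - 2x^2 + 6x + 2, Remainder: 3x


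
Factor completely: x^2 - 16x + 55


Roots satisfy r1 + r2 = -b/a = 16 and r1*r2 = c/a = 55.
So r1 = 11, r2 = 5.
x^2 - 16x + 55 = (x - r1)(x - r2) = (x - 11)(x - 5)


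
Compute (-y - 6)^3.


Expand (-y - 6)^3 by repeated multiplication:
  (-y - 6)^2 = y^2 + 12y + 36
= -y^3 - 18y^2 - 108y - 216


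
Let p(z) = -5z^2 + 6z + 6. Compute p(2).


Using direct substitution:
  -5 * (2)^2 = -20
  6 * (2)^1 = 12
  constant: 6
Sum = -20 + 12 + 6 = -2


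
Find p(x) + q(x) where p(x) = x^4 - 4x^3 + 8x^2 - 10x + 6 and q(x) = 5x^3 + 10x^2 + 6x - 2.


Align terms by degree and add:
  x^4 - 4x^3 + 8x^2 - 10x + 6
+ 5x^3 + 10x^2 + 6x - 2
= x^4 + x^3 + 18x^2 - 4x + 4


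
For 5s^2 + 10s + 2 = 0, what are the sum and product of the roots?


For as^2+bs+c=0: sum = -b/a, product = c/a.
a=5, b=10, c=2
Sum = -(10)/5 = -2
Product = (2)/5 = 2/5


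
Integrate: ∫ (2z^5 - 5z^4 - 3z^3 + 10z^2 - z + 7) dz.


Reverse power rule on each term:
  ∫ 2z^5 dz = (1/3)z^6
  ∫ -5z^4 dz = -z^5
  ∫ -3z^3 dz = -(3/4)z^4
  ∫ 10z^2 dz = (10/3)z^3
  ∫ -z dz = -(1/2)z^2
  ∫ 7 dz = 7z
F(z) = (1/3)z^6 - z^5 - (3/4)z^4 + (10/3)z^3 - (1/2)z^2 + 7z + C


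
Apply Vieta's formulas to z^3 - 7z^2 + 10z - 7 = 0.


Monic cubic z^3+bz^2+cz+d=0: sum=-b, pairwise sum=c, product=-d.
b=-7, c=10, d=-7
r1+r2+r3 = 7
r1r2+r1r3+r2r3 = 10
r1r2r3 = 7


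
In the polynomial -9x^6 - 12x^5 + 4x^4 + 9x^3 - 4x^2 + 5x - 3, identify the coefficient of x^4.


Read off the coefficient of x^4: 4


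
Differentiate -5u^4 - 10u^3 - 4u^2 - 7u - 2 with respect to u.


Apply the power rule term by term:
  d/du(-5u^4) = -20u^3
  d/du(-10u^3) = -30u^2
  d/du(-4u^2) = -8u
  d/du(-7u) = -7
  d/du(-2) = 0
p'(u) = -20u^3 - 30u^2 - 8u - 7


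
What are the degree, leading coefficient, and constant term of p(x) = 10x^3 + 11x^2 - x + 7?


Highest power of x is 3, with coefficient 10. Constant term is 7.
Degree = 3, leading coefficient = 10, constant term = 7


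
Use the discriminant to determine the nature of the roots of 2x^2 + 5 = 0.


D = b^2 - 4ac = (0)^2 - 4(2)(5) = 0 - 40 = -40
Since D < 0: two complex conjugate roots (no real roots)


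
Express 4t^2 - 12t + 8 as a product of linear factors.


Roots satisfy r1 + r2 = -b/a = 3 and r1*r2 = c/a = 2.
So r1 = 2, r2 = 1.
4t^2 - 12t + 8 = 4(t - r1)(t - r2) = 4(t - 2)(t - 1)


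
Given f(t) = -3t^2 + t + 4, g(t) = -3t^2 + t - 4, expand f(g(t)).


Substitute g(t) into f:
f(g(t)) = -3*(-3t^2 + t - 4)^2 + 1*(-3t^2 + t - 4) + 4
(-3t^2 + t - 4)^2 = 9t^4 - 6t^3 + 25t^2 - 8t + 16
Expand and combine: -27t^4 + 18t^3 - 78t^2 + 25t - 48


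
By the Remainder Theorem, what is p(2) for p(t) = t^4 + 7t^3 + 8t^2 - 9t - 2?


By the Remainder Theorem, the remainder equals p(2):
  1*(2)^4 = 16
  7*(2)^3 = 56
  8*(2)^2 = 32
  -9*(2)^1 = -18
  constant: -2
Sum: 16 + 56 + 32 - 18 - 2 = 84


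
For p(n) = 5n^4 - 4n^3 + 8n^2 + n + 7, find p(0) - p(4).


p(0) = 7
p(4) = 1163
p(0) - p(4) = 7 - 1163 = -1156


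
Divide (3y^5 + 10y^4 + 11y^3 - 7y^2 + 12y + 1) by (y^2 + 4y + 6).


(3y^5 + 10y^4 + 11y^3 - 7y^2 + 12y + 1) / (y^2 + 4y + 6)
Step 1: 3y^3 * (y^2 + 4y + 6) = 3y^5 + 12y^4 + 18y^3; subtract.
Step 2: -2y^2 * (y^2 + 4y + 6) = -2y^4 - 8y^3 - 12y^2; subtract.
Step 3: y * (y^2 + 4y + 6) = y^3 + 4y^2 + 6y; subtract.
Step 4: 1 * (y^2 + 4y + 6) = y^2 + 4y + 6; subtract.
Quotient: 3y^3 - 2y^2 + y + 1, Remainder: 2y - 5


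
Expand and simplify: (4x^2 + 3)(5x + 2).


Distribute each term of the first polynomial:
  (4x^2)(5x + 2) = 20x^3 + 8x^2
  (3)(5x + 2) = 15x + 6
Sum: 20x^3 + 8x^2 + 15x + 6


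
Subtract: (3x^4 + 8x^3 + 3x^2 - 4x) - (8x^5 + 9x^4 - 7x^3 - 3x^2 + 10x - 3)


Distribute the minus sign:
  (3x^4 + 8x^3 + 3x^2 - 4x)
- (8x^5 + 9x^4 - 7x^3 - 3x^2 + 10x - 3)
Negate second polynomial: -8x^5 - 9x^4 + 7x^3 + 3x^2 - 10x + 3
Add: -8x^5 - 6x^4 + 15x^3 + 6x^2 - 14x + 3


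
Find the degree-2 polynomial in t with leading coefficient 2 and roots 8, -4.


p(t) = 2(t - 8)(t + 4)
Expand: 2t^2 - 8t - 64


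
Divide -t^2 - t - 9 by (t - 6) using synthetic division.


Synthetic division with c = 6. Coefficients: -1, -1, -9
Bring down -1.
  -1 * 6 = -6; -6 - 1 = -7
  -7 * 6 = -42; -42 - 9 = -51
Quotient: -t - 7, Remainder: -51


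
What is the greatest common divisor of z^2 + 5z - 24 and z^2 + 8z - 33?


Factor each:
  z^2 + 5z - 24 = (z - 3)(z + 8)
  z^2 + 8z - 33 = (z - 3)(z + 11)
Common monic factor: z - 3


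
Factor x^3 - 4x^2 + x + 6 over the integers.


Try integer roots (divisors of 6). x=-1: p(-1)=0.
Divide out (x + 1): quotient is x^2 - 5x + 6.
Factor the quadratic: (x - 2)(x - 3)
Result: (x + 1)(x - 2)(x - 3)


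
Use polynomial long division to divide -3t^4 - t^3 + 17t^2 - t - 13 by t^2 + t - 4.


(-3t^4 - t^3 + 17t^2 - t - 13) / (t^2 + t - 4)
Step 1: -3t^2 * (t^2 + t - 4) = -3t^4 - 3t^3 + 12t^2; subtract.
Step 2: 2t * (t^2 + t - 4) = 2t^3 + 2t^2 - 8t; subtract.
Step 3: 3 * (t^2 + t - 4) = 3t^2 + 3t - 12; subtract.
Quotient: -3t^2 + 2t + 3, Remainder: 4t - 1
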